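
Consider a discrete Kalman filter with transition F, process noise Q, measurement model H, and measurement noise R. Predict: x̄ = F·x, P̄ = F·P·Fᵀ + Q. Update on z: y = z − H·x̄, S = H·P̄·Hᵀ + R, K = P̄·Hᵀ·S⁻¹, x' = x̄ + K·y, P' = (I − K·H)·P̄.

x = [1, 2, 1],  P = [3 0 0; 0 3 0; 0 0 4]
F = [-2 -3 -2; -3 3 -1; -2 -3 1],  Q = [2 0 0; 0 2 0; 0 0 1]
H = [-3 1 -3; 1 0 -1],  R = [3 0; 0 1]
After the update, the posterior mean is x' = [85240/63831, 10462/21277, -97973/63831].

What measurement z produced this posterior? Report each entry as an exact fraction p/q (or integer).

z = [1, 3]

x̄ = F·x = [-10, 2, -7]
P̄ = F·P·Fᵀ + Q = [57 -1 31; -1 60 -13; 31 -13 44]
S = H·P̄·Hᵀ + R = [1614 -27; -27 40]
K = P̄·Hᵀ·S⁻¹ = [-9898/63831 11603/21277; 1468/21277 7374/21277; -9871/63831 -9136/21277]
x' − x̄ = [723550/63831, -32092/21277, 348844/63831] = K·y
y = (KᵀK)⁻¹·Kᵀ·(x' − x̄) = [-52, 6]
z = y + H·x̄ = [-52, 6] + [53, -3] = [1, 3]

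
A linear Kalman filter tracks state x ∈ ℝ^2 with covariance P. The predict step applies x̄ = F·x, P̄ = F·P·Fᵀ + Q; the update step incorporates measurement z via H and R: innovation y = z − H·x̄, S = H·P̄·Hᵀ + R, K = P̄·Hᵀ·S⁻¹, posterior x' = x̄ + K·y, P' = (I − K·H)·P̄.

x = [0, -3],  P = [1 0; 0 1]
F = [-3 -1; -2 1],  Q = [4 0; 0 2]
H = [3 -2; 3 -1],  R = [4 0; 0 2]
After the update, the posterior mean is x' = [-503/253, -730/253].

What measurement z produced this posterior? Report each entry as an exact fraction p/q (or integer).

z = [-1, -3]

x̄ = F·x = [3, -3]
P̄ = F·P·Fᵀ + Q = [14 5; 5 7]
S = H·P̄·Hᵀ + R = [98 95; 95 105]
K = P̄·Hᵀ·S⁻¹ = [-31/253 586/1265; -131/253 689/1265]
x' − x̄ = [-1262/253, 29/253] = K·y
y = (KᵀK)⁻¹·Kᵀ·(x' − x̄) = [-16, -15]
z = y + H·x̄ = [-16, -15] + [15, 12] = [-1, -3]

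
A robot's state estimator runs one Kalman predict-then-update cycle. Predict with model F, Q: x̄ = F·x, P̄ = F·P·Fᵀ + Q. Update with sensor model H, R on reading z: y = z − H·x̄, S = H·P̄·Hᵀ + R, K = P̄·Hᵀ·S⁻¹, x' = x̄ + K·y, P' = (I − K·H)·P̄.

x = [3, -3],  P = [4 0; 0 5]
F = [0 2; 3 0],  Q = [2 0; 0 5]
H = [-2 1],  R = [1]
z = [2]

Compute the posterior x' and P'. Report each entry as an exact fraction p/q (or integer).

x' = [28/65, 391/130]
P' = [462/65 902/65; 902/65 3649/130]

x̄ = F·x = [-6, 9]
P̄ = F·P·Fᵀ + Q = [22 0; 0 41]
y = z − H·x̄ = [-19]
S = H·P̄·Hᵀ + R = [130]
K = P̄·Hᵀ·S⁻¹ = [-22/65; 41/130]
x' = x̄ + K·y = [28/65, 391/130]
P' = (I − K·H)·P̄ = [462/65 902/65; 902/65 3649/130]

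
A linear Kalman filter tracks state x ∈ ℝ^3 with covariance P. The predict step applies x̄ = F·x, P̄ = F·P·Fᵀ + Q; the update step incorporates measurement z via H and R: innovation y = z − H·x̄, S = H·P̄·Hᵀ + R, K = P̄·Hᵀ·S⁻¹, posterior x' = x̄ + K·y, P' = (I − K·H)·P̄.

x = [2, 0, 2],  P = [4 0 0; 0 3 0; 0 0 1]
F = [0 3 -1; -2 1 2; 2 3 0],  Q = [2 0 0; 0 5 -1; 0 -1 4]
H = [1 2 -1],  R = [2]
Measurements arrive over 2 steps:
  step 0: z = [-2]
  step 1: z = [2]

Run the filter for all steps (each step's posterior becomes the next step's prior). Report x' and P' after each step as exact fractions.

step 0: x' = [-326/197, 284/197, 644/197], P' = [5621/197 172/197 5931/197; 172/197 475/197 980/197; 5931/197 980/197 7963/197]
step 1: x' = [-305078/76343, 516922/76343, 567956/76343], P' = [840563/76343 -1112134/76343 -1421115/76343; -1112134/76343 3066967/76343 4988342/76343; -1421115/76343 4988342/76343 8603141/76343]

step 0: x̄ = F·x = [-2, 0, 4]
step 0: P̄ = F·P·Fᵀ + Q = [30 7 27; 7 28 -8; 27 -8 47]
step 0: y = z − H·x̄ = [4]
step 0: S = H·P̄·Hᵀ + R = [197]
step 0: K = P̄·Hᵀ·S⁻¹ = [17/197; 71/197; -36/197]
step 0: x' = x̄ + K·y = [-326/197, 284/197, 644/197]
step 0: P' = (I − K·H)·P̄ = [5621/197 172/197 5931/197; 172/197 475/197 980/197; 5931/197 980/197 7963/197]
step 1: x̄ = F·x = [208/197, 2224/197, 200/197]
step 1: P̄ = F·P·Fᵀ + Q = [6752/197 1229/197 -9495/197; 1229/197 11580/197 7660/197; -9495/197 7660/197 29611/197]
step 1: y = z − H·x̄ = [-4062/197]
step 1: S = H·P̄·Hᵀ + R = [76343/197]
step 1: K = P̄·Hᵀ·S⁻¹ = [18705/76343; 16729/76343; -23786/76343]
step 1: x' = x̄ + K·y = [-305078/76343, 516922/76343, 567956/76343]
step 1: P' = (I − K·H)·P̄ = [840563/76343 -1112134/76343 -1421115/76343; -1112134/76343 3066967/76343 4988342/76343; -1421115/76343 4988342/76343 8603141/76343]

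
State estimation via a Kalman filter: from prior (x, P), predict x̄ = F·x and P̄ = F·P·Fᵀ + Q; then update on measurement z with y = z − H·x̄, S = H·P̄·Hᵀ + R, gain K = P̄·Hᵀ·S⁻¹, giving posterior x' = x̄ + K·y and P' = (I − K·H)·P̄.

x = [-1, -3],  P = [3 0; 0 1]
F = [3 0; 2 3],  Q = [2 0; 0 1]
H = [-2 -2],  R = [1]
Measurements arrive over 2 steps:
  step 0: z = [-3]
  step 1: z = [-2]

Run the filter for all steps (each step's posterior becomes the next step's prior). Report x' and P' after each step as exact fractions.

step 0: x̄ = F·x = [-3, -11]
step 0: P̄ = F·P·Fᵀ + Q = [29 18; 18 22]
step 0: y = z − H·x̄ = [-31]
step 0: S = H·P̄·Hᵀ + R = [349]
step 0: K = P̄·Hᵀ·S⁻¹ = [-94/349; -80/349]
step 0: x' = x̄ + K·y = [1867/349, -1359/349]
step 0: P' = (I − K·H)·P̄ = [1285/349 -1238/349; -1238/349 1278/349]
step 1: x̄ = F·x = [5601/349, -343/349]
step 1: P̄ = F·P·Fᵀ + Q = [12263/349 -3432/349; -3432/349 2135/349]
step 1: y = z − H·x̄ = [9818/349]
step 1: S = H·P̄·Hᵀ + R = [30485/349]
step 1: K = P̄·Hᵀ·S⁻¹ = [-17662/30485; 2594/30485]
step 1: x' = x̄ + K·y = [-7619/30485, 43013/30485]
step 1: P' = (I − K·H)·P̄ = [177339/30485 -168508/30485; -168508/30485 167211/30485]

step 0: x' = [1867/349, -1359/349], P' = [1285/349 -1238/349; -1238/349 1278/349]
step 1: x' = [-7619/30485, 43013/30485], P' = [177339/30485 -168508/30485; -168508/30485 167211/30485]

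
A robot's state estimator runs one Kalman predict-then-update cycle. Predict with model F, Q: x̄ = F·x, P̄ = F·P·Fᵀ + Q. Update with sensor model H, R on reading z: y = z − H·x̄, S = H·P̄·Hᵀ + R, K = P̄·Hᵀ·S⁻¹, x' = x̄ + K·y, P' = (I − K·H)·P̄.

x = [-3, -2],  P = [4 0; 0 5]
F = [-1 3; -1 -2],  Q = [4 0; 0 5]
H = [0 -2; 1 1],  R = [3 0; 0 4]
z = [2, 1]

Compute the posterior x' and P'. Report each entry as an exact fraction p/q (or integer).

x̄ = F·x = [-3, 7]
P̄ = F·P·Fᵀ + Q = [53 -26; -26 29]
y = z − H·x̄ = [16, -3]
S = H·P̄·Hᵀ + R = [119 -6; -6 34]
K = P̄·Hᵀ·S⁻¹ = [193/401 705/802; -977/2005 9/4010]
x' = x̄ + K·y = [1655/802, -3221/4010]
P' = (I − K·H)·P̄ = [3399/802 -579/802; -579/802 2931/4010]

x' = [1655/802, -3221/4010]
P' = [3399/802 -579/802; -579/802 2931/4010]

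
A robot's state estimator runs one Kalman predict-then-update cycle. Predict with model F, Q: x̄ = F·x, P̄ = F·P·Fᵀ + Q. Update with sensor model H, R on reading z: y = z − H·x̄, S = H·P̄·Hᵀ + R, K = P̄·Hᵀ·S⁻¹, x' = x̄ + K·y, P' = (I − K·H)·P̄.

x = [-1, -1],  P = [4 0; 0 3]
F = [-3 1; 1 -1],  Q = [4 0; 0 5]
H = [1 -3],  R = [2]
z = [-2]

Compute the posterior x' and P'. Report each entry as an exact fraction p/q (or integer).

x̄ = F·x = [2, 0]
P̄ = F·P·Fᵀ + Q = [43 -15; -15 12]
y = z − H·x̄ = [-4]
S = H·P̄·Hᵀ + R = [243]
K = P̄·Hᵀ·S⁻¹ = [88/243; -17/81]
x' = x̄ + K·y = [134/243, 68/81]
P' = (I − K·H)·P̄ = [2705/243 281/81; 281/81 35/27]

x' = [134/243, 68/81]
P' = [2705/243 281/81; 281/81 35/27]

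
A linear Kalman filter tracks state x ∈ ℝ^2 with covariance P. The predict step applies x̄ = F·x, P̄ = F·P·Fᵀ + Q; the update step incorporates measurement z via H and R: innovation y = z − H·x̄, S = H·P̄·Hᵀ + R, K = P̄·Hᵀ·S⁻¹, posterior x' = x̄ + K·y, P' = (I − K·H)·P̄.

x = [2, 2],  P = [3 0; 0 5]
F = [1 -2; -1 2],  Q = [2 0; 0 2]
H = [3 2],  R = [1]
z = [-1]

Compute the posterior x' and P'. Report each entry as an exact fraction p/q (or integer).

x̄ = F·x = [-2, 2]
P̄ = F·P·Fᵀ + Q = [25 -23; -23 25]
y = z − H·x̄ = [1]
S = H·P̄·Hᵀ + R = [50]
K = P̄·Hᵀ·S⁻¹ = [29/50; -19/50]
x' = x̄ + K·y = [-71/50, 81/50]
P' = (I − K·H)·P̄ = [409/50 -599/50; -599/50 889/50]

x' = [-71/50, 81/50]
P' = [409/50 -599/50; -599/50 889/50]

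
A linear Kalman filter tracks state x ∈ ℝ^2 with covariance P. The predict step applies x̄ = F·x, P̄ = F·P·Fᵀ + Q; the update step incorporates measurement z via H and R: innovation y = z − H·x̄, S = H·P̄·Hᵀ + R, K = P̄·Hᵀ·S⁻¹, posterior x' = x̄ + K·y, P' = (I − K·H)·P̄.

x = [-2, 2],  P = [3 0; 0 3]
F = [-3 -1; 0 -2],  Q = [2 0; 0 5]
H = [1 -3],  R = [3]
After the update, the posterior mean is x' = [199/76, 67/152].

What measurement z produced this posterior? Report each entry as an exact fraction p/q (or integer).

z = [1]

x̄ = F·x = [4, -4]
P̄ = F·P·Fᵀ + Q = [32 6; 6 17]
S = H·P̄·Hᵀ + R = [152]
K = P̄·Hᵀ·S⁻¹ = [7/76; -45/152]
x' − x̄ = [-105/76, 675/152] = K·y
y = (KᵀK)⁻¹·Kᵀ·(x' − x̄) = [-15]
z = y + H·x̄ = [-15] + [16] = [1]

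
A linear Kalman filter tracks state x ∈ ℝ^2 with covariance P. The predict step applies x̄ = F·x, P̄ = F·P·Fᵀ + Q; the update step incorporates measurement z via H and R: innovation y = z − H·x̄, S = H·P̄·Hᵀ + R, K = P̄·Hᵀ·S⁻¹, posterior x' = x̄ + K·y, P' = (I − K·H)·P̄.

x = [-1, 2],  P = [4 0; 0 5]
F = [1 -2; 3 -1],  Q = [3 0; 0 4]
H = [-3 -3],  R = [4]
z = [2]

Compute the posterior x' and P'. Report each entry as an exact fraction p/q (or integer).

x̄ = F·x = [-5, -5]
P̄ = F·P·Fᵀ + Q = [27 22; 22 45]
y = z − H·x̄ = [-28]
S = H·P̄·Hᵀ + R = [1048]
K = P̄·Hᵀ·S⁻¹ = [-147/1048; -201/1048]
x' = x̄ + K·y = [-281/262, 97/262]
P' = (I − K·H)·P̄ = [6687/1048 -6491/1048; -6491/1048 6759/1048]

x' = [-281/262, 97/262]
P' = [6687/1048 -6491/1048; -6491/1048 6759/1048]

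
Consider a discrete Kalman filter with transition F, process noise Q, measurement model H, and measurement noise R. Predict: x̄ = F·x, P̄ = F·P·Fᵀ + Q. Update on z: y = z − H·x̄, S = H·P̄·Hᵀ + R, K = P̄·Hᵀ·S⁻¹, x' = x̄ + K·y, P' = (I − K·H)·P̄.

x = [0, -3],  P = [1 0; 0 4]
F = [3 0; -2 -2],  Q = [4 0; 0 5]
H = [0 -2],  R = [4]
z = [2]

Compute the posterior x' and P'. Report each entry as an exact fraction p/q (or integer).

x' = [21/13, -19/26]
P' = [151/13 -3/13; -3/13 25/26]

x̄ = F·x = [0, 6]
P̄ = F·P·Fᵀ + Q = [13 -6; -6 25]
y = z − H·x̄ = [14]
S = H·P̄·Hᵀ + R = [104]
K = P̄·Hᵀ·S⁻¹ = [3/26; -25/52]
x' = x̄ + K·y = [21/13, -19/26]
P' = (I − K·H)·P̄ = [151/13 -3/13; -3/13 25/26]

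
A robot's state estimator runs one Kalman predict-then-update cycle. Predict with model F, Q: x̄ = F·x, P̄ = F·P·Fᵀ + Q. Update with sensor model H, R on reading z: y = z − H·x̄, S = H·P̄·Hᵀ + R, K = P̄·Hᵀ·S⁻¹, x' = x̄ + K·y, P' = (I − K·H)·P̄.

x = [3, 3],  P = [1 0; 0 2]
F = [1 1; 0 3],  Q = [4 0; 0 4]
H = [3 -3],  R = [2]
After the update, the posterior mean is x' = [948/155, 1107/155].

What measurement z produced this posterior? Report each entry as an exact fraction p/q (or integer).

z = [-3]

x̄ = F·x = [6, 9]
P̄ = F·P·Fᵀ + Q = [7 6; 6 22]
S = H·P̄·Hᵀ + R = [155]
K = P̄·Hᵀ·S⁻¹ = [3/155; -48/155]
x' − x̄ = [18/155, -288/155] = K·y
y = (KᵀK)⁻¹·Kᵀ·(x' − x̄) = [6]
z = y + H·x̄ = [6] + [-9] = [-3]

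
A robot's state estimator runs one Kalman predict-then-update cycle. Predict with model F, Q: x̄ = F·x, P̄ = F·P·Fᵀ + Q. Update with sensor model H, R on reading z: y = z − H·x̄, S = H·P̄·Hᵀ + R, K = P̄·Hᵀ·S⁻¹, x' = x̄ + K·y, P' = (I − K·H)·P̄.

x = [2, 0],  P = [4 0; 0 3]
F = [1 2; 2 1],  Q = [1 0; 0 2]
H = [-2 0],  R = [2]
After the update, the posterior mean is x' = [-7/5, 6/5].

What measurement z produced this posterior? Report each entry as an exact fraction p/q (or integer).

z = [3]

x̄ = F·x = [2, 4]
P̄ = F·P·Fᵀ + Q = [17 14; 14 21]
S = H·P̄·Hᵀ + R = [70]
K = P̄·Hᵀ·S⁻¹ = [-17/35; -2/5]
x' − x̄ = [-17/5, -14/5] = K·y
y = (KᵀK)⁻¹·Kᵀ·(x' − x̄) = [7]
z = y + H·x̄ = [7] + [-4] = [3]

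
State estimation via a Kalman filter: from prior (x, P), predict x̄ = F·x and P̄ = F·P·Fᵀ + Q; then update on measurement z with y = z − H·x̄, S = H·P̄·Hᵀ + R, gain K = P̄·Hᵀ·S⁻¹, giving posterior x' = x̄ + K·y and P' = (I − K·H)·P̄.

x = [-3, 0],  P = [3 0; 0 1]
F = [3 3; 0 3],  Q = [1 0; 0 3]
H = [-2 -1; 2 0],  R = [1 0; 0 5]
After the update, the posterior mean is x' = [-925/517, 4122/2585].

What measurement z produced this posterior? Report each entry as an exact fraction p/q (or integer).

x̄ = F·x = [-9, 0]
P̄ = F·P·Fᵀ + Q = [37 9; 9 12]
S = H·P̄·Hᵀ + R = [197 -166; -166 153]
K = P̄·Hᵀ·S⁻¹ = [-83/517 160/517; -1602/2585 -1434/2585]
x' − x̄ = [3728/517, 4122/2585] = K·y
y = (KᵀK)⁻¹·Kᵀ·(x' − x̄) = [-16, 15]
z = y + H·x̄ = [-16, 15] + [18, -18] = [2, -3]

z = [2, -3]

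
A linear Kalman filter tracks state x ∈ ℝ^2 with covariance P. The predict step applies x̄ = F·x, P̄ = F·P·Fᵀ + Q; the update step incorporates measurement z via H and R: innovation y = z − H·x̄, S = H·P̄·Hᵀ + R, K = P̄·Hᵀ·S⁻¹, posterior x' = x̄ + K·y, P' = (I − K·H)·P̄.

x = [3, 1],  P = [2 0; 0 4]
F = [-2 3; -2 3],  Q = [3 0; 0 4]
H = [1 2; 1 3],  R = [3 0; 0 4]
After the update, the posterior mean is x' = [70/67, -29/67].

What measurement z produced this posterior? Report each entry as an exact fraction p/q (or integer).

x̄ = F·x = [-3, -3]
P̄ = F·P·Fᵀ + Q = [47 44; 44 48]
S = H·P̄·Hᵀ + R = [418 555; 555 747]
K = P̄·Hᵀ·S⁻¹ = [500/1407 -103/4221; 80/1407 884/4221]
x' − x̄ = [271/67, 172/67] = K·y
y = (KᵀK)⁻¹·Kᵀ·(x' − x̄) = [12, 9]
z = y + H·x̄ = [12, 9] + [-9, -12] = [3, -3]

z = [3, -3]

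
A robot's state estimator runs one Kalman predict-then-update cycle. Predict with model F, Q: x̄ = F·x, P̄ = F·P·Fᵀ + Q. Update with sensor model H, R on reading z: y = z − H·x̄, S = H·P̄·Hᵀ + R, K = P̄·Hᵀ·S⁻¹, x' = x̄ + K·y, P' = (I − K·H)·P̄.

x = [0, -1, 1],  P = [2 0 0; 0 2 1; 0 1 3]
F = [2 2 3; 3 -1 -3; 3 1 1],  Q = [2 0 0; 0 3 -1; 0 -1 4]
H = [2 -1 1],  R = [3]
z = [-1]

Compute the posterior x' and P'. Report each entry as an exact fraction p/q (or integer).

x̄ = F·x = [1, -2, 0]
P̄ = F·P·Fᵀ + Q = [57 -28 30; -28 56 2; 30 2 29]
y = z − H·x̄ = [-5]
S = H·P̄·Hᵀ + R = [544]
K = P̄·Hᵀ·S⁻¹ = [43/136; -55/272; 87/544]
x' = x̄ + K·y = [-79/136, -269/272, -435/544]
P' = (I − K·H)·P̄ = [89/34 461/68 339/136; 461/68 4591/136 5329/272; 339/136 5329/272 8207/544]

x' = [-79/136, -269/272, -435/544]
P' = [89/34 461/68 339/136; 461/68 4591/136 5329/272; 339/136 5329/272 8207/544]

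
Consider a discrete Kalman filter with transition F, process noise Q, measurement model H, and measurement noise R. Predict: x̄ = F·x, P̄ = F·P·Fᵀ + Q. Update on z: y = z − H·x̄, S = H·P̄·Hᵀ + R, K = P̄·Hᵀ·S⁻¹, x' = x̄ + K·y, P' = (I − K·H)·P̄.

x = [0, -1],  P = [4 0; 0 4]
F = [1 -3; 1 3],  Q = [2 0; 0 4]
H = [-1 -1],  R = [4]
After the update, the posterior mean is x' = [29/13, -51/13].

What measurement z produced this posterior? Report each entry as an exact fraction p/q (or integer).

x̄ = F·x = [3, -3]
P̄ = F·P·Fᵀ + Q = [42 -32; -32 44]
S = H·P̄·Hᵀ + R = [26]
K = P̄·Hᵀ·S⁻¹ = [-5/13; -6/13]
x' − x̄ = [-10/13, -12/13] = K·y
y = (KᵀK)⁻¹·Kᵀ·(x' − x̄) = [2]
z = y + H·x̄ = [2] + [0] = [2]

z = [2]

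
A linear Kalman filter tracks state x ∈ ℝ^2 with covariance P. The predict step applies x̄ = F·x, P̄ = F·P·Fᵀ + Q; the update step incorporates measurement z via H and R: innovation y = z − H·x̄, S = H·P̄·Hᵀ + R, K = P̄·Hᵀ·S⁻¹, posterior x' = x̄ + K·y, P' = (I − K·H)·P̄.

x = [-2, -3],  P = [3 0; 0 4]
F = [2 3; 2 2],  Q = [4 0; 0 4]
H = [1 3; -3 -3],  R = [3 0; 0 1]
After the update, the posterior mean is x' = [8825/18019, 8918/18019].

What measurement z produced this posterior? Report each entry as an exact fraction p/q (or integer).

x̄ = F·x = [-13, -10]
P̄ = F·P·Fᵀ + Q = [52 36; 36 32]
S = H·P̄·Hᵀ + R = [559 -876; -876 1405]
K = P̄·Hᵀ·S⁻¹ = [-6464/18019 -7416/18019; 6756/18019 1596/18019]
x' − x̄ = [243072/18019, 189108/18019] = K·y
y = (KᵀK)⁻¹·Kᵀ·(x' − x̄) = [45, -72]
z = y + H·x̄ = [45, -72] + [-43, 69] = [2, -3]

z = [2, -3]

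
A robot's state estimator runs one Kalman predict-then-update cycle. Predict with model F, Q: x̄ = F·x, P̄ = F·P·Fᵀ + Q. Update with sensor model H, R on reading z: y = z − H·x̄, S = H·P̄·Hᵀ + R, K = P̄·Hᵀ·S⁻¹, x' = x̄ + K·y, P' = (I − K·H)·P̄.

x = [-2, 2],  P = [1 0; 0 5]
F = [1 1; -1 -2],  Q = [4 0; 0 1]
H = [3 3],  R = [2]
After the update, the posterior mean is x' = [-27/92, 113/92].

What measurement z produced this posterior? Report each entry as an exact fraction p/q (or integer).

x̄ = F·x = [0, -2]
P̄ = F·P·Fᵀ + Q = [10 -11; -11 22]
S = H·P̄·Hᵀ + R = [92]
K = P̄·Hᵀ·S⁻¹ = [-3/92; 33/92]
x' − x̄ = [-27/92, 297/92] = K·y
y = (KᵀK)⁻¹·Kᵀ·(x' − x̄) = [9]
z = y + H·x̄ = [9] + [-6] = [3]

z = [3]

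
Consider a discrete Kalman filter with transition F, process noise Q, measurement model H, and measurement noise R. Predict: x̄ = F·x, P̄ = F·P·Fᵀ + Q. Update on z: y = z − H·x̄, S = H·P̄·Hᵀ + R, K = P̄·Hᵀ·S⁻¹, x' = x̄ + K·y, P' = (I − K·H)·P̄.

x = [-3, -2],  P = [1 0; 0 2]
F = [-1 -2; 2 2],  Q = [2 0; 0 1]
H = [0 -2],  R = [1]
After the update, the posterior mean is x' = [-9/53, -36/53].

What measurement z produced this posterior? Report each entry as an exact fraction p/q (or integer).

z = [1]

x̄ = F·x = [7, -10]
P̄ = F·P·Fᵀ + Q = [11 -10; -10 13]
S = H·P̄·Hᵀ + R = [53]
K = P̄·Hᵀ·S⁻¹ = [20/53; -26/53]
x' − x̄ = [-380/53, 494/53] = K·y
y = (KᵀK)⁻¹·Kᵀ·(x' − x̄) = [-19]
z = y + H·x̄ = [-19] + [20] = [1]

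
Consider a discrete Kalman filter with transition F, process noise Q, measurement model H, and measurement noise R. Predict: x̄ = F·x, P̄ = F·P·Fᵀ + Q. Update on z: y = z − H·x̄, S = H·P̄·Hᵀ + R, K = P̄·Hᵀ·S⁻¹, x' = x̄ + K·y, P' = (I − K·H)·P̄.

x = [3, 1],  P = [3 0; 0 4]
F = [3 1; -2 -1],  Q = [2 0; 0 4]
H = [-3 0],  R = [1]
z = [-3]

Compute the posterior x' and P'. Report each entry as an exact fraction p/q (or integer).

x' = [307/298, -152/149]
P' = [33/298 -11/149; -11/149 802/149]

x̄ = F·x = [10, -7]
P̄ = F·P·Fᵀ + Q = [33 -22; -22 20]
y = z − H·x̄ = [27]
S = H·P̄·Hᵀ + R = [298]
K = P̄·Hᵀ·S⁻¹ = [-99/298; 33/149]
x' = x̄ + K·y = [307/298, -152/149]
P' = (I − K·H)·P̄ = [33/298 -11/149; -11/149 802/149]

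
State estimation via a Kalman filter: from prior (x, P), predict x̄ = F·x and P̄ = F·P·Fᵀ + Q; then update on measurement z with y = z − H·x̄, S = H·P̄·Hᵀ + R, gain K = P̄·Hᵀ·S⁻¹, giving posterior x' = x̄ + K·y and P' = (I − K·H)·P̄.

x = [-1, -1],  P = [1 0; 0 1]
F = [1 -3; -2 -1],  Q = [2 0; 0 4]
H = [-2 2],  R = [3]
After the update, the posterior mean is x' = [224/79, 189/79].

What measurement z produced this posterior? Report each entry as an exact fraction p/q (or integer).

x̄ = F·x = [2, 3]
P̄ = F·P·Fᵀ + Q = [12 1; 1 9]
S = H·P̄·Hᵀ + R = [79]
K = P̄·Hᵀ·S⁻¹ = [-22/79; 16/79]
x' − x̄ = [66/79, -48/79] = K·y
y = (KᵀK)⁻¹·Kᵀ·(x' − x̄) = [-3]
z = y + H·x̄ = [-3] + [2] = [-1]

z = [-1]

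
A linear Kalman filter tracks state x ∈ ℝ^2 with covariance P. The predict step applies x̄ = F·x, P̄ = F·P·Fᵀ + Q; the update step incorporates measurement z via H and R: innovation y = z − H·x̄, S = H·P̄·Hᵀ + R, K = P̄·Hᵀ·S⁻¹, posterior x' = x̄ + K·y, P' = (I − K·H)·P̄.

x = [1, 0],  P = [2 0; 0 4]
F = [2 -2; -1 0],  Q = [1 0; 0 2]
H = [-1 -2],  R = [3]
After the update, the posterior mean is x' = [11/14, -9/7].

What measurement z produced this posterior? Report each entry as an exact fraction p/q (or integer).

z = [2]

x̄ = F·x = [2, -1]
P̄ = F·P·Fᵀ + Q = [25 -4; -4 4]
S = H·P̄·Hᵀ + R = [28]
K = P̄·Hᵀ·S⁻¹ = [-17/28; -1/7]
x' − x̄ = [-17/14, -2/7] = K·y
y = (KᵀK)⁻¹·Kᵀ·(x' − x̄) = [2]
z = y + H·x̄ = [2] + [0] = [2]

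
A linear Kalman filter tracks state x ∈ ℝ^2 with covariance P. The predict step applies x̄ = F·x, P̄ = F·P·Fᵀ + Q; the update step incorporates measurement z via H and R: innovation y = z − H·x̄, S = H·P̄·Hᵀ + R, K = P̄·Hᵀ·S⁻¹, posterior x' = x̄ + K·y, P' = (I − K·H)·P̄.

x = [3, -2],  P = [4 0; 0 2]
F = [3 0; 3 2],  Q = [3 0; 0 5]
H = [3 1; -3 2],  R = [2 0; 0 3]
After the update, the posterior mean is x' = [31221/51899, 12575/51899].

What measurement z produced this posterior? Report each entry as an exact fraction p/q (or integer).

z = [2, -1]

x̄ = F·x = [9, 5]
P̄ = F·P·Fᵀ + Q = [39 36; 36 49]
S = H·P̄·Hᵀ + R = [618 -145; -145 118]
K = P̄·Hᵀ·S⁻¹ = [11529/51899 -5625/51899; 17076/51899 16585/51899]
x' − x̄ = [-435870/51899, -246920/51899] = K·y
y = (KᵀK)⁻¹·Kᵀ·(x' − x̄) = [-30, 16]
z = y + H·x̄ = [-30, 16] + [32, -17] = [2, -1]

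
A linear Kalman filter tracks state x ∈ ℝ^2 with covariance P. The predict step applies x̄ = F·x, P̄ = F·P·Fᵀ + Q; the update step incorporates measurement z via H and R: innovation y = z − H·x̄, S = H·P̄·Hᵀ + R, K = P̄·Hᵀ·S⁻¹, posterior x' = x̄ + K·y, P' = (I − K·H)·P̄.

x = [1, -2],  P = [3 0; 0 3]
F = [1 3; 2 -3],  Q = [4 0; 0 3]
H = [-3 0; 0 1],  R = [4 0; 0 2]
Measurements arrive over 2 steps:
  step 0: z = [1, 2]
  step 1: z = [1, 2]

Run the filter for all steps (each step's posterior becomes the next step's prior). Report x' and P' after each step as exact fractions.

step 0: x̄ = F·x = [-5, 8]
step 0: P̄ = F·P·Fᵀ + Q = [34 -21; -21 42]
step 0: y = z − H·x̄ = [-14, -6]
step 0: S = H·P̄·Hᵀ + R = [310 63; 63 44]
step 0: K = P̄·Hᵀ·S⁻¹ = [-3165/9671 -84/9671; 126/9671 9051/9671]
step 0: x' = x̄ + K·y = [-3541/9671, 21298/9671]
step 0: P' = (I − K·H)·P̄ = [4220/9671 -168/9671; -168/9671 18102/9671]
step 1: x̄ = F·x = [60353/9671, -70976/9671]
step 1: P̄ = F·P·Fᵀ + Q = [204814/9671 -154982/9671; -154982/9671 210827/9671]
step 1: y = z − H·x̄ = [190730/9671, 90318/9671]
step 1: S = H·P̄·Hᵀ + R = [1882010/9671 464946/9671; 464946/9671 230169/9671]
step 1: K = P̄·Hᵀ·S⁻¹ = [-1195451/3739799 -309964/11219397; 154982/3739799 9337387/11219397]
step 1: x' = x̄ + K·y = [-1202777/3739799, 4677398/3739799]
step 1: P' = (I − K·H)·P̄ = [4781804/11219397 -619928/11219397; -619928/11219397 18674774/11219397]

step 0: x' = [-3541/9671, 21298/9671], P' = [4220/9671 -168/9671; -168/9671 18102/9671]
step 1: x' = [-1202777/3739799, 4677398/3739799], P' = [4781804/11219397 -619928/11219397; -619928/11219397 18674774/11219397]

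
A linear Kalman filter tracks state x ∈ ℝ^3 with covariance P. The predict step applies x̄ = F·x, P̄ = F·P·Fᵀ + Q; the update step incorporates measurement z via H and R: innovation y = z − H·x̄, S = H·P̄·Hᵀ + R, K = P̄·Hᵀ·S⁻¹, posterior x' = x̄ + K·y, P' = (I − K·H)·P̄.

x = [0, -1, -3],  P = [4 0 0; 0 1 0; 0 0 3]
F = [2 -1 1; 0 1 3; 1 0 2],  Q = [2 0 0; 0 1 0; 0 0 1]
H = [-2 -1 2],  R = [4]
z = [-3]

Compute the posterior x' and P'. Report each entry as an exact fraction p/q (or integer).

x̄ = F·x = [-2, -10, -6]
P̄ = F·P·Fᵀ + Q = [22 8 14; 8 29 18; 14 18 17]
y = z − H·x̄ = [-5]
S = H·P̄·Hᵀ + R = [37]
K = P̄·Hᵀ·S⁻¹ = [-24/37; -9/37; -12/37]
x' = x̄ + K·y = [46/37, -325/37, -162/37]
P' = (I − K·H)·P̄ = [238/37 80/37 230/37; 80/37 992/37 558/37; 230/37 558/37 485/37]

x' = [46/37, -325/37, -162/37]
P' = [238/37 80/37 230/37; 80/37 992/37 558/37; 230/37 558/37 485/37]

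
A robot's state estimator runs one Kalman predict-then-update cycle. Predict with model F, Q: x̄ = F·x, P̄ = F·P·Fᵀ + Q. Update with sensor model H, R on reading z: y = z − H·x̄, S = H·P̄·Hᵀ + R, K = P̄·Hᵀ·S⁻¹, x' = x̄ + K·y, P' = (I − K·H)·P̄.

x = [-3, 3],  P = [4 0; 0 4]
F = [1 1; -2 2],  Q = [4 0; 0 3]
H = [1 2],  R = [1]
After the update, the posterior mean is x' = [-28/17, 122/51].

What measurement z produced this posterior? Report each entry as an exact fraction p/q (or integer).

x̄ = F·x = [0, 12]
P̄ = F·P·Fᵀ + Q = [12 0; 0 35]
S = H·P̄·Hᵀ + R = [153]
K = P̄·Hᵀ·S⁻¹ = [4/51; 70/153]
x' − x̄ = [-28/17, -490/51] = K·y
y = (KᵀK)⁻¹·Kᵀ·(x' − x̄) = [-21]
z = y + H·x̄ = [-21] + [24] = [3]

z = [3]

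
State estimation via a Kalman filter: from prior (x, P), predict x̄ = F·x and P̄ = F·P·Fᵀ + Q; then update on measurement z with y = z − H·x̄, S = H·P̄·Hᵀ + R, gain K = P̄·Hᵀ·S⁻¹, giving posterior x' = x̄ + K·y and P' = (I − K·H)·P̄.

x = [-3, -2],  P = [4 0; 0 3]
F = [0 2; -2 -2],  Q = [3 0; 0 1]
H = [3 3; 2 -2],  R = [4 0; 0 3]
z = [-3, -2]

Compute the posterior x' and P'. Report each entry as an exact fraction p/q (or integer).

x̄ = F·x = [-4, 10]
P̄ = F·P·Fᵀ + Q = [15 -12; -12 29]
y = z − H·x̄ = [-21, 26]
S = H·P̄·Hᵀ + R = [184 -84; -84 275]
K = P̄·Hᵀ·S⁻¹ = [7011/43544 2673/10886; 7137/43544 -2701/10886]
x' = x̄ + K·y = [-43415/43544, 4659/43544]
P' = (I − K·H)·P̄ = [12693/43544 -3345/43544; -3345/43544 12861/43544]

x' = [-43415/43544, 4659/43544]
P' = [12693/43544 -3345/43544; -3345/43544 12861/43544]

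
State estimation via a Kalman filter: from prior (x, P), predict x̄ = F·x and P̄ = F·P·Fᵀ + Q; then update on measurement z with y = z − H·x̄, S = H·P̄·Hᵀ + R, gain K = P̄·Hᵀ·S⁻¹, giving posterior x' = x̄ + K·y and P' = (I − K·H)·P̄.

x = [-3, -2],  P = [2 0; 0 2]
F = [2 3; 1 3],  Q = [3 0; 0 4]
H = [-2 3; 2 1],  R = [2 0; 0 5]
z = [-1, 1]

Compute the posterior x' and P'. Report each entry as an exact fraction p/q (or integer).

x̄ = F·x = [-12, -9]
P̄ = F·P·Fᵀ + Q = [29 22; 22 24]
y = z − H·x̄ = [2, 34]
S = H·P̄·Hᵀ + R = [70 44; 44 233]
K = P̄·Hᵀ·S⁻¹ = [-828/7187 2624/7187; 1766/7187 1764/7187]
x' = x̄ + K·y = [1316/7187, -1175/7187]
P' = (I − K·H)·P̄ = [5127/7187 2866/7187; 2866/7187 3088/7187]

x' = [1316/7187, -1175/7187]
P' = [5127/7187 2866/7187; 2866/7187 3088/7187]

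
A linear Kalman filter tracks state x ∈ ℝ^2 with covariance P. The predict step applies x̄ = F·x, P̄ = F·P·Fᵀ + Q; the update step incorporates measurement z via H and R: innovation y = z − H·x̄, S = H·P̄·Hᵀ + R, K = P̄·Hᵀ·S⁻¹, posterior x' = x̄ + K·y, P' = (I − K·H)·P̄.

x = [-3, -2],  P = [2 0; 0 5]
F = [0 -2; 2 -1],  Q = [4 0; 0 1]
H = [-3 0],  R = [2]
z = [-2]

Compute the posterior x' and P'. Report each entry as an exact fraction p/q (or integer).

x̄ = F·x = [4, -4]
P̄ = F·P·Fᵀ + Q = [24 10; 10 14]
y = z − H·x̄ = [10]
S = H·P̄·Hᵀ + R = [218]
K = P̄·Hᵀ·S⁻¹ = [-36/109; -15/109]
x' = x̄ + K·y = [76/109, -586/109]
P' = (I − K·H)·P̄ = [24/109 10/109; 10/109 1076/109]

x' = [76/109, -586/109]
P' = [24/109 10/109; 10/109 1076/109]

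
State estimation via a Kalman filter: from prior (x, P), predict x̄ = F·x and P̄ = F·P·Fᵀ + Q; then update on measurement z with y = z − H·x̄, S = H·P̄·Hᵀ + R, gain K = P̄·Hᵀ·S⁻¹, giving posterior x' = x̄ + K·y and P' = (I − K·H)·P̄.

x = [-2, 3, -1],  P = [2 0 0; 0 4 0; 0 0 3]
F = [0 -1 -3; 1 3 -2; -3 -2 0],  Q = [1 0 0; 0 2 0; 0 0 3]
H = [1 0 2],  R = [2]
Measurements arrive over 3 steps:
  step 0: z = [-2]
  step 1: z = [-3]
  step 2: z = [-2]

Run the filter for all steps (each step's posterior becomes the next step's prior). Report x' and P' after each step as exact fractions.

step 0: x' = [-48/107, 1017/107, -82/107], P' = [2272/107 1938/107 -1112/107; 1938/107 4106/107 -996/107; -1112/107 -996/107 597/107]
step 1: x' = [-431376/59447, 502202/59447, 125460/59447], P' = [2005423/59447 -294297/59447 -1002788/59447; -294297/59447 996493/59447 115344/59447; -1002788/59447 115344/59447 531129/59447]
step 2: x' = [-799643926/52481551, 649094310/52481551, 347160172/52481551], P' = [4708702462/52481551 -1077079824/52481551 -2362268932/52481551; -1077079824/52481551 1115041088/52481551 512605836/52481551; -2362268932/52481551 512605836/52481551 1211274645/52481551]

step 0: x̄ = F·x = [0, 9, 0]
step 0: P̄ = F·P·Fᵀ + Q = [32 6 8; 6 52 -30; 8 -30 37]
step 0: y = z − H·x̄ = [-2]
step 0: S = H·P̄·Hᵀ + R = [214]
step 0: K = P̄·Hᵀ·S⁻¹ = [24/107; -27/107; 41/107]
step 0: x' = x̄ + K·y = [-48/107, 1017/107, -82/107]
step 0: P' = (I − K·H)·P̄ = [2272/107 1938/107 -1112/107; 1938/107 4106/107 -996/107; -1112/107 -996/107 597/107]
step 1: x̄ = F·x = [-771/107, 3167/107, -1890/107]
step 1: P̄ = F·P·Fᵀ + Q = [3610/107 -366/107 -1958/107; -366/107 69856/107 -63426/107; -1958/107 -63426/107 60449/107]
step 1: y = z − H·x̄ = [4230/107]
step 1: S = H·P̄·Hᵀ + R = [237788/107]
step 1: K = P̄·Hᵀ·S⁻¹ = [-153/118894; -63609/118894; 29735/59447]
step 1: x' = x̄ + K·y = [-431376/59447, 502202/59447, 125460/59447]
step 1: P' = (I − K·H)·P̄ = [2005423/59447 -294297/59447 -1002788/59447; -294297/59447 996493/59447 115344/59447; -1002788/59447 115344/59447 531129/59447]
step 2: x̄ = F·x = [-878582/59447, 824310/59447, 289724/59447]
step 2: P̄ = F·P·Fᵀ + Q = [6528165/59447 2692548/59447 -7222933/59447; 2692548/59447 14078512/59447 -14313312/59447; -7222933/59447 -14313312/59447 18681556/59447]
step 2: y = z − H·x̄ = [180240/59447]
step 2: S = H·P̄·Hᵀ + R = [52481551/59447]
step 2: K = P̄·Hᵀ·S⁻¹ = [-7917701/52481551; -25934076/52481551; 30140179/52481551]
step 2: x' = x̄ + K·y = [-799643926/52481551, 649094310/52481551, 347160172/52481551]
step 2: P' = (I − K·H)·P̄ = [4708702462/52481551 -1077079824/52481551 -2362268932/52481551; -1077079824/52481551 1115041088/52481551 512605836/52481551; -2362268932/52481551 512605836/52481551 1211274645/52481551]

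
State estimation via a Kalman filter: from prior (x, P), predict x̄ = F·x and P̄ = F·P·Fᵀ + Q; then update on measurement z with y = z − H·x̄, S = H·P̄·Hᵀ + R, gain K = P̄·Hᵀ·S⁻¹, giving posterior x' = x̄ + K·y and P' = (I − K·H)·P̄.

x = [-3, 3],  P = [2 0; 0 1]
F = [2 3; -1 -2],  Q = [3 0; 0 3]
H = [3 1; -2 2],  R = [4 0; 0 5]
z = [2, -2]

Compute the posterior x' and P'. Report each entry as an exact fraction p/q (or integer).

x' = [4787/6569, -3687/6569]
P' = [2080/6569 -120/6569; -120/6569 5060/6569]

x̄ = F·x = [3, -3]
P̄ = F·P·Fᵀ + Q = [20 -10; -10 9]
y = z − H·x̄ = [-4, 10]
S = H·P̄·Hᵀ + R = [133 -142; -142 201]
K = P̄·Hᵀ·S⁻¹ = [1530/6569 -880/6569; 1175/6569 2072/6569]
x' = x̄ + K·y = [4787/6569, -3687/6569]
P' = (I − K·H)·P̄ = [2080/6569 -120/6569; -120/6569 5060/6569]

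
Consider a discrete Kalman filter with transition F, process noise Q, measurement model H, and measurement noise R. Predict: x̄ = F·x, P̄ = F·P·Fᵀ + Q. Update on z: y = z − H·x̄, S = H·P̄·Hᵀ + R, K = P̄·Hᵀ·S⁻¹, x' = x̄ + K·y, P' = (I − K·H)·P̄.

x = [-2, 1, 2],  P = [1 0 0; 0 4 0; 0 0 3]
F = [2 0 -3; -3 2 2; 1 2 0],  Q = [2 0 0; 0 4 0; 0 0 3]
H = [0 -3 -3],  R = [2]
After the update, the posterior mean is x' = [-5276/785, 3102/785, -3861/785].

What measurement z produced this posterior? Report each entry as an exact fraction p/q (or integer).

z = [3]

x̄ = F·x = [-10, 12, 0]
P̄ = F·P·Fᵀ + Q = [33 -24 2; -24 41 13; 2 13 20]
S = H·P̄·Hᵀ + R = [785]
K = P̄·Hᵀ·S⁻¹ = [66/785; -162/785; -99/785]
x' − x̄ = [2574/785, -6318/785, -3861/785] = K·y
y = (KᵀK)⁻¹·Kᵀ·(x' − x̄) = [39]
z = y + H·x̄ = [39] + [-36] = [3]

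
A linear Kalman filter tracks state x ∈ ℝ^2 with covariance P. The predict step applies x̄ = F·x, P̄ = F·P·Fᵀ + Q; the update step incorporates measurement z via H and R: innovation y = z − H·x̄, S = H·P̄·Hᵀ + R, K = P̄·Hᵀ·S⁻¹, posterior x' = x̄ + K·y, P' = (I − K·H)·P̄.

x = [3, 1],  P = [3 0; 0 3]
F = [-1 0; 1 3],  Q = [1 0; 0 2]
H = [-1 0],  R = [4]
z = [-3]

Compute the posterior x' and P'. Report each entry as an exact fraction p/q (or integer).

x̄ = F·x = [-3, 6]
P̄ = F·P·Fᵀ + Q = [4 -3; -3 32]
y = z − H·x̄ = [-6]
S = H·P̄·Hᵀ + R = [8]
K = P̄·Hᵀ·S⁻¹ = [-1/2; 3/8]
x' = x̄ + K·y = [0, 15/4]
P' = (I − K·H)·P̄ = [2 -3/2; -3/2 247/8]

x' = [0, 15/4]
P' = [2 -3/2; -3/2 247/8]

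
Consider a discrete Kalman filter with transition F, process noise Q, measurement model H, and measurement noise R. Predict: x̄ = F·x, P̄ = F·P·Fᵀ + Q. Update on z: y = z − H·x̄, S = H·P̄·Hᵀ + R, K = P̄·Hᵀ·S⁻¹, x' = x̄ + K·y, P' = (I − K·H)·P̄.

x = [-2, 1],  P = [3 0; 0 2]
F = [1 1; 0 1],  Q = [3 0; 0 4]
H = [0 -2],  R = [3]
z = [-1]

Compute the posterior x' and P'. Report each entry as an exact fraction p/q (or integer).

x' = [-31/27, 5/9]
P' = [200/27 2/9; 2/9 2/3]

x̄ = F·x = [-1, 1]
P̄ = F·P·Fᵀ + Q = [8 2; 2 6]
y = z − H·x̄ = [1]
S = H·P̄·Hᵀ + R = [27]
K = P̄·Hᵀ·S⁻¹ = [-4/27; -4/9]
x' = x̄ + K·y = [-31/27, 5/9]
P' = (I − K·H)·P̄ = [200/27 2/9; 2/9 2/3]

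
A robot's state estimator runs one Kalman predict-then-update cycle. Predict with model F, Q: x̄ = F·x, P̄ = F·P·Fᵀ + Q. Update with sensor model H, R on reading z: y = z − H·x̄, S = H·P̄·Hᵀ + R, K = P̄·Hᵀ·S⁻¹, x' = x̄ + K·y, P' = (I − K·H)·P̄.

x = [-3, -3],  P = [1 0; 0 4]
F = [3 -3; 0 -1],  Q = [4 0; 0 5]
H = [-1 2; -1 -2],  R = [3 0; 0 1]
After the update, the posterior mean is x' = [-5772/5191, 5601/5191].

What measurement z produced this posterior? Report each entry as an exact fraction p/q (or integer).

z = [3, -1]

x̄ = F·x = [0, 3]
P̄ = F·P·Fᵀ + Q = [49 12; 12 9]
S = H·P̄·Hᵀ + R = [40 13; 13 134]
K = P̄·Hᵀ·S⁻¹ = [-2401/5191 -2595/5191; 1194/5191 -1278/5191]
x' − x̄ = [-5772/5191, -9972/5191] = K·y
y = (KᵀK)⁻¹·Kᵀ·(x' − x̄) = [-3, 5]
z = y + H·x̄ = [-3, 5] + [6, -6] = [3, -1]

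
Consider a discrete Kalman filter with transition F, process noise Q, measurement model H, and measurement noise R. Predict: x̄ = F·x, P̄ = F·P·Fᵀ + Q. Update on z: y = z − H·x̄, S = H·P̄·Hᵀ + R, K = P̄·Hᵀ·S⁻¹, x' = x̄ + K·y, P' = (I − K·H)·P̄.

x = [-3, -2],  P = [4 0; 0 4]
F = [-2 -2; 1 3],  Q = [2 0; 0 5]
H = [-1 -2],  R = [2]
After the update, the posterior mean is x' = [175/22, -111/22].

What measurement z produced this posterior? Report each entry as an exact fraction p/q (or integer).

z = [2]

x̄ = F·x = [10, -9]
P̄ = F·P·Fᵀ + Q = [34 -32; -32 45]
S = H·P̄·Hᵀ + R = [88]
K = P̄·Hᵀ·S⁻¹ = [15/44; -29/44]
x' − x̄ = [-45/22, 87/22] = K·y
y = (KᵀK)⁻¹·Kᵀ·(x' − x̄) = [-6]
z = y + H·x̄ = [-6] + [8] = [2]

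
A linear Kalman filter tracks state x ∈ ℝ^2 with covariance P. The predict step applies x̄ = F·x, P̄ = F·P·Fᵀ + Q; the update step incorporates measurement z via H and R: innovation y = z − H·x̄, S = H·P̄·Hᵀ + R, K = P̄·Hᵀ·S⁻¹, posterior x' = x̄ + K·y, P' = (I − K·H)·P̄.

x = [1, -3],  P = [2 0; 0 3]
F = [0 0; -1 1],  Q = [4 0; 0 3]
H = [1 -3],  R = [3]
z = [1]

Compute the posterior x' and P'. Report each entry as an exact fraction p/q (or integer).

x̄ = F·x = [0, -4]
P̄ = F·P·Fᵀ + Q = [4 0; 0 8]
y = z − H·x̄ = [-11]
S = H·P̄·Hᵀ + R = [79]
K = P̄·Hᵀ·S⁻¹ = [4/79; -24/79]
x' = x̄ + K·y = [-44/79, -52/79]
P' = (I − K·H)·P̄ = [300/79 96/79; 96/79 56/79]

x' = [-44/79, -52/79]
P' = [300/79 96/79; 96/79 56/79]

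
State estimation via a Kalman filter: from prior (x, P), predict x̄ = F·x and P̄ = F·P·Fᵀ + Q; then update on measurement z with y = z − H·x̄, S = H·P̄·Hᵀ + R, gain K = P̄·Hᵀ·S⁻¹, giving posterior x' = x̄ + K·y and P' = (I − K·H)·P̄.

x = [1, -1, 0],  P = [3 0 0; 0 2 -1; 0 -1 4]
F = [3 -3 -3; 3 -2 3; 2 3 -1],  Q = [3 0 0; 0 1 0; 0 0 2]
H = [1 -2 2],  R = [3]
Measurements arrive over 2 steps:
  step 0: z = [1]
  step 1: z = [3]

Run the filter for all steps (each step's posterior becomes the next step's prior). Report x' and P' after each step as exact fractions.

step 0: x̄ = F·x = [6, 5, -1]
step 0: P̄ = F·P·Fᵀ + Q = [66 6 18; 6 84 -17; 18 -17 42]
step 0: y = z − H·x̄ = [7]
step 0: S = H·P̄·Hᵀ + R = [757]
step 0: K = P̄·Hᵀ·S⁻¹ = [90/757; -196/757; 136/757]
step 0: x' = x̄ + K·y = [5172/757, 2413/757, 195/757]
step 0: P' = (I − K·H)·P̄ = [41862/757 22182/757 1386/757; 22182/757 25172/757 13787/757; 1386/757 13787/757 13298/757]
step 1: x̄ = F·x = [7692/757, 11275/757, 17388/757]
step 1: P̄ = F·P·Fᵀ + Q = [549201/757 34017/757 35868/757; 34017/757 191205/757 326971/757; 35868/757 326971/757 586726/757]
step 1: y = z − H·x̄ = [-17647/757]
step 1: S = H·P̄·Hᵀ + R = [1054832/757]
step 1: K = P̄·Hᵀ·S⁻¹ = [552903/1054832; 305549/1054832; 277689/527416]
step 1: x' = x̄ + K·y = [-2170821/1054832, 8588121/1054832, 5641125/527416]
step 1: P' = (I − K·H)·P̄ = [361443939/1054832 -175768479/1054832 -177830547/527416; -175768479/1054832 143102987/1054832 115722775/527416; -177830547/527416 115722775/527416 102527291/263708]

step 0: x' = [5172/757, 2413/757, 195/757], P' = [41862/757 22182/757 1386/757; 22182/757 25172/757 13787/757; 1386/757 13787/757 13298/757]
step 1: x' = [-2170821/1054832, 8588121/1054832, 5641125/527416], P' = [361443939/1054832 -175768479/1054832 -177830547/527416; -175768479/1054832 143102987/1054832 115722775/527416; -177830547/527416 115722775/527416 102527291/263708]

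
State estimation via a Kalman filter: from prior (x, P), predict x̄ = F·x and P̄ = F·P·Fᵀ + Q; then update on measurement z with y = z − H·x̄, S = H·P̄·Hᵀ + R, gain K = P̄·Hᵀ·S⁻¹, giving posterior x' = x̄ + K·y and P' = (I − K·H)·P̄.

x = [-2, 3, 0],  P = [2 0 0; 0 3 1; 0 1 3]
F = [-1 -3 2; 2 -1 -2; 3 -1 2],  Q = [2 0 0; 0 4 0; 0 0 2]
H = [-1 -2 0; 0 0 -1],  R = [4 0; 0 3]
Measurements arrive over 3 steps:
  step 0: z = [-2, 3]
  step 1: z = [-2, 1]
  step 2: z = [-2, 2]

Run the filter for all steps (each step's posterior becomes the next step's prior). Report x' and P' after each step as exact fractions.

step 0: x̄ = F·x = [-7, -7, -9]
step 0: P̄ = F·P·Fᵀ + Q = [31 -3 7; -3 31 3; 7 3 31]
step 0: y = z − H·x̄ = [-23, -6]
step 0: S = H·P̄·Hᵀ + R = [147 13; 13 34]
step 0: K = P̄·Hᵀ·S⁻¹ = [-69/439 -64/439; -1967/4829 326/4829; -39/4829 -4388/4829]
step 0: x' = x̄ + K·y = [-1102/439, 862/439, -1476/439]
step 0: P' = (I − K·H)·P̄ = [11436/439 -5580/439 192/439; -5580/439 34624/4829 -978/4829; 192/439 -978/4829 13164/4829]
step 1: x̄ = F·x = [-4436/439, -114/439, -7120/439]
step 1: P̄ = F·P·Fᵀ + Q = [134734/4829 115284/4829 286452/4829; 115284/4829 834492/4829 1039420/4829; 286452/4829 1039420/4829 1626638/4829]
step 1: y = z − H·x̄ = [-5542/439, -6681/439]
step 1: S = H·P̄·Hᵀ + R = [3953154/4829 2365292/4829; 2365292/4829 1641125/4829]
step 1: K = P̄·Hᵀ·S⁻¹ = [8079973/92463617 -27784528/92463617; -48630670/92463617 11526972/92463617; -3547938/92463617 -86533886/92463617]
step 1: x' = x̄ + K·y = [-613483790/92463617, 414484330/92463617, -137916602/92463617]
step 1: P' = (I − K·H)·P̄ = [1542905292/92463617 -787612592/92463617 83353584/92463617; -787612592/92463617 491067636/92463617 -34580916/92463617; 83353584/92463617 -34580916/92463617 259601658/92463617]
step 2: x̄ = F·x = [-905802404/92463617, -1365618706/92463617, -2530768904/92463617]
step 2: P̄ = F·P·Fᵀ + Q = [2541728986/92463617 1648846492/92463617 4793856064/92463617; 1648846492/92463617 10416247936/92463617 12481448548/92463617; 4793856064/92463617 12481448548/92463617 21464791354/92463617]
step 2: y = z − H·x̄ = [-3821967050/92463617, -2345841670/92463617]
step 2: S = H·P̄·Hᵀ + R = [51171961166/92463617 29756753160/92463617; 29756753160/92463617 21742182205/92463617]
step 2: K = P̄·Hᵀ·S⁻¹ = [16966473567/245637962479 -386902332536/1228189812395; -126953781582/245637962479 163694413108/1228189812395; -8927025948/245637962479 -1151431870646/1228189812395]
step 2: x' = x̄ + K·y = [-1144476503426/245637962479, 789122693862/245637962479, -511755294956/245637962479]
step 2: P' = (I − K·H)·P̄ = [19059859468548/1228189812395 -9699594469944/1228189812395 1160706997608/1228189812395; -9699594469944/1228189812395 6119335050792/1228189812395 -491083239324/1228189812395; 1160706997608/1228189812395 -491083239324/1228189812395 3454295611938/1228189812395]

step 0: x' = [-1102/439, 862/439, -1476/439], P' = [11436/439 -5580/439 192/439; -5580/439 34624/4829 -978/4829; 192/439 -978/4829 13164/4829]
step 1: x' = [-613483790/92463617, 414484330/92463617, -137916602/92463617], P' = [1542905292/92463617 -787612592/92463617 83353584/92463617; -787612592/92463617 491067636/92463617 -34580916/92463617; 83353584/92463617 -34580916/92463617 259601658/92463617]
step 2: x' = [-1144476503426/245637962479, 789122693862/245637962479, -511755294956/245637962479], P' = [19059859468548/1228189812395 -9699594469944/1228189812395 1160706997608/1228189812395; -9699594469944/1228189812395 6119335050792/1228189812395 -491083239324/1228189812395; 1160706997608/1228189812395 -491083239324/1228189812395 3454295611938/1228189812395]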